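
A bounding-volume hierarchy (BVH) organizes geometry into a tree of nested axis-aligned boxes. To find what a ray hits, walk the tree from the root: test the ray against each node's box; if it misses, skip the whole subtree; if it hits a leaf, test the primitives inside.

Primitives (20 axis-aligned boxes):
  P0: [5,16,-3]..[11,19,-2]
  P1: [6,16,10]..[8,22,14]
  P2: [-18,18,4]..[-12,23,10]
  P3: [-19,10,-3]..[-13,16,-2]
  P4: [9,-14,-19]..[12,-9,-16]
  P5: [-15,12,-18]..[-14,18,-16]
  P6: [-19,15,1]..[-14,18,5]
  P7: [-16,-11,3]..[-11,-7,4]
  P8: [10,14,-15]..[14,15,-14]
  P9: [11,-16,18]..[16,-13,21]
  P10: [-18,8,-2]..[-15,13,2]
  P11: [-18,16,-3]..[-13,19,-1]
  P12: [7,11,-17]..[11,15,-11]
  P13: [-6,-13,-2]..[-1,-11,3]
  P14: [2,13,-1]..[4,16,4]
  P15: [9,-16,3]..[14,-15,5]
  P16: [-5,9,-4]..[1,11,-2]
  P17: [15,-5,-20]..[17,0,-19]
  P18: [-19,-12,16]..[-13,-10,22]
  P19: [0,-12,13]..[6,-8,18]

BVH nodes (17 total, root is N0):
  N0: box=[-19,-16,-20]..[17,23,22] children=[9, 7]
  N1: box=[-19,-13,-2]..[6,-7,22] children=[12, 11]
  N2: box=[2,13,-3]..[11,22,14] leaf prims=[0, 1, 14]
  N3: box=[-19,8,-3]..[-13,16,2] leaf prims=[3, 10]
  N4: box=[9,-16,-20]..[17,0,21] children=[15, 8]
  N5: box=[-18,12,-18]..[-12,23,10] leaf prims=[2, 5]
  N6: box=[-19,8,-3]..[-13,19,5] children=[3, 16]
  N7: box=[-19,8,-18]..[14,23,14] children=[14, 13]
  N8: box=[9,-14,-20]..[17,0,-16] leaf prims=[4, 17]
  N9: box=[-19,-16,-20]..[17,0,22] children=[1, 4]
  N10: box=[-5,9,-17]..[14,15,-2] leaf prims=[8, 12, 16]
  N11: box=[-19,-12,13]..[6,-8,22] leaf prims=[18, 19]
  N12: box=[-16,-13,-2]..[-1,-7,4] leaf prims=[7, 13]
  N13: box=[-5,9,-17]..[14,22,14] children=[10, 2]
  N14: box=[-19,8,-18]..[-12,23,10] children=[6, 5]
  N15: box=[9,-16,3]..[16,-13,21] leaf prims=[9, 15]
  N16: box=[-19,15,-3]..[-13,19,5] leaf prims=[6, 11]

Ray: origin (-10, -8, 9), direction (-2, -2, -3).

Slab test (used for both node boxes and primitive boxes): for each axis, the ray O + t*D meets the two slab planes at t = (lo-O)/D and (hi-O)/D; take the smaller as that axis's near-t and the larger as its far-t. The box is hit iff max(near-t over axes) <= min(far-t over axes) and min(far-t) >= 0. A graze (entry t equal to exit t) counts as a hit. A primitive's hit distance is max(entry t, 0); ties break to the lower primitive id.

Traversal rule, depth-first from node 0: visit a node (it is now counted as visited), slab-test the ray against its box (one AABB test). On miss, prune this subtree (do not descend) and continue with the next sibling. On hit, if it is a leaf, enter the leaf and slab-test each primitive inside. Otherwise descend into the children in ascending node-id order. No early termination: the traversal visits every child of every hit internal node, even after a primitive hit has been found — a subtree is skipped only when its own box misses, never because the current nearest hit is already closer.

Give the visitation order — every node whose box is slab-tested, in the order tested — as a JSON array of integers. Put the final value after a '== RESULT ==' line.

Walk:
N0 x:[-27/2,9/2] y:[-31/2,4] z:[-13/3,29/3] -> hit [-13/3,4], descend [7, 9]
  N7 x:[-12,9/2] y:[-31/2,-8] z:[-5/3,9] -> miss, prune
  N9 x:[-27/2,9/2] y:[-4,4] z:[-13/3,29/3] -> hit [-4,4], descend [1, 4]
    N1 x:[-8,9/2] y:[-1/2,5/2] z:[-13/3,11/3] -> hit [-1/2,5/2], descend [11, 12]
      N11 x:[-8,9/2] y:[0,2] z:[-13/3,-4/3] -> miss, prune
      N12 x:[-9/2,3] y:[-1/2,5/2] z:[5/3,11/3] -> hit [5/3,5/2] leaf, test {P7(miss), P13(miss)}
    N4 x:[-27/2,-19/2] y:[-4,4] z:[-4,29/3] -> miss, prune

7 AABB tests over nodes [0, 7, 9, 1, 11, 12, 4]; 1 leaf entered; closest miss.

== RESULT ==
[0, 7, 9, 1, 11, 12, 4]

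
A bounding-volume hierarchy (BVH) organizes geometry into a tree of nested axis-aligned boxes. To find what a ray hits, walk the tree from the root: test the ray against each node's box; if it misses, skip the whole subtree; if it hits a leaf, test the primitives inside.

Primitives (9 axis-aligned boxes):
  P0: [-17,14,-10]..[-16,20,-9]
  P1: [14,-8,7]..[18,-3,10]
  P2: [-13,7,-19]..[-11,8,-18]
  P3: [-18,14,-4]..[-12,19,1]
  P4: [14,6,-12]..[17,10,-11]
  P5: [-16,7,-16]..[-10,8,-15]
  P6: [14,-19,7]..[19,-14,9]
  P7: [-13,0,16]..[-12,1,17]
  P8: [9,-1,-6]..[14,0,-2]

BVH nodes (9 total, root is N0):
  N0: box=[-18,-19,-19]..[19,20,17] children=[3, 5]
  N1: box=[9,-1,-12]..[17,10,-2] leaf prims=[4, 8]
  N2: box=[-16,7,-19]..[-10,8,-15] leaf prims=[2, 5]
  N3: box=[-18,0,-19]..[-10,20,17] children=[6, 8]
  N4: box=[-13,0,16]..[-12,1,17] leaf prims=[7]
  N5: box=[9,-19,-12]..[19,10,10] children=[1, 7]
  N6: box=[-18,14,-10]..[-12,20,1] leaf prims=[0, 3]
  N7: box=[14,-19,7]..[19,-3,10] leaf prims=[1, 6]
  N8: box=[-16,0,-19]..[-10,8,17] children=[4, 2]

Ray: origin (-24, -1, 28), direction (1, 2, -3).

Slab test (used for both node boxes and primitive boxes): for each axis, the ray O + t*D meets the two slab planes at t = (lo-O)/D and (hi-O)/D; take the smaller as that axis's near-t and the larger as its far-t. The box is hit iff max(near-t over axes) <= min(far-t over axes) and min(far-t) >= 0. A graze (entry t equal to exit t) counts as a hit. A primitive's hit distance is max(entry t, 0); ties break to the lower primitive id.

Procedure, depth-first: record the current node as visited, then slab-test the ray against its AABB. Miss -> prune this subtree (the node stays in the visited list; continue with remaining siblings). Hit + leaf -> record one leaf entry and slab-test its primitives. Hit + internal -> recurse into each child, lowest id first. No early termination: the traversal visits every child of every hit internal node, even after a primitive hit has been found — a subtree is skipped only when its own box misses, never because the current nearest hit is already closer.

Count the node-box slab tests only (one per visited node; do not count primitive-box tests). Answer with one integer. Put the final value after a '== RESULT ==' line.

Walk:
N0 x:[6,43] y:[-9,21/2] z:[11/3,47/3] -> hit [6,21/2], descend [3, 5]
  N3 x:[6,14] y:[1/2,21/2] z:[11/3,47/3] -> hit [6,21/2], descend [6, 8]
    N6 x:[6,12] y:[15/2,21/2] z:[9,38/3] -> hit [9,21/2] leaf, test {P0(miss), P3@t=9}
    N8 x:[8,14] y:[1/2,9/2] z:[11/3,47/3] -> miss, prune
  N5 x:[33,43] y:[-9,11/2] z:[6,40/3] -> miss, prune

Summary -> nodes [0, 3, 6, 8, 5]; box-tests=5; leaf-entries=1; first=P3

== RESULT ==
5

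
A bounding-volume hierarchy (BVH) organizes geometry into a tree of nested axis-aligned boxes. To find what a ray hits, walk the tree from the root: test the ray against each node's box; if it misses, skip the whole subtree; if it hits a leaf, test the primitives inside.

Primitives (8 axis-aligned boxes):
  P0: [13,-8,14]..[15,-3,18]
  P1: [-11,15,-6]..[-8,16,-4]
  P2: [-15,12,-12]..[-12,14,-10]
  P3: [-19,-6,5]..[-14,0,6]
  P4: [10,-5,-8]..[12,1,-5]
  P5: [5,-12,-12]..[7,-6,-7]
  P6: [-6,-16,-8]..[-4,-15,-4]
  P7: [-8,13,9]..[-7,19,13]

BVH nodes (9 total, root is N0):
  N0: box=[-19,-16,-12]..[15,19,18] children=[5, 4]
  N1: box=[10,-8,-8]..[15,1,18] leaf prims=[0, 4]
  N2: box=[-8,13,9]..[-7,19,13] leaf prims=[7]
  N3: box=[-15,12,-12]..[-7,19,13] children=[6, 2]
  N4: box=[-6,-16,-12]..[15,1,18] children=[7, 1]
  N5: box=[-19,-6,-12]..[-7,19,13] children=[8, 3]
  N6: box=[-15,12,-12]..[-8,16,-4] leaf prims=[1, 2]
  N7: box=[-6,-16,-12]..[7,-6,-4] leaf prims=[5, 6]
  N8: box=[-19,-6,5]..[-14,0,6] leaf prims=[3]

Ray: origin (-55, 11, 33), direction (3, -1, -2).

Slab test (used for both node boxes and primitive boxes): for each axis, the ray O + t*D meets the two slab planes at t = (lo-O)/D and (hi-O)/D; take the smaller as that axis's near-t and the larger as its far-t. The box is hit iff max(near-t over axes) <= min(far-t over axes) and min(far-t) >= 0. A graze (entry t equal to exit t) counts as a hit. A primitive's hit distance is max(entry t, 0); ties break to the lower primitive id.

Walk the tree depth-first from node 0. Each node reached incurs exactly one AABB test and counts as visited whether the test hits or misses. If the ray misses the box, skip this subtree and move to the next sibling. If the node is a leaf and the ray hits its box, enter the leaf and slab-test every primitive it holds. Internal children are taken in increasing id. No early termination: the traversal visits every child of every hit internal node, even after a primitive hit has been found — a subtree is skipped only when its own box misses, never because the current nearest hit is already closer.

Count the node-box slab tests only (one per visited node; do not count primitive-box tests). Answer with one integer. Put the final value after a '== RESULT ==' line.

Walk:
N0 x:[12,70/3] y:[-8,27] z:[15/2,45/2] -> hit [12,45/2], descend [4, 5]
  N4 x:[49/3,70/3] y:[10,27] z:[15/2,45/2] -> hit [49/3,45/2], descend [1, 7]
    N1 x:[65/3,70/3] y:[10,19] z:[15/2,41/2] -> miss, prune
    N7 x:[49/3,62/3] y:[17,27] z:[37/2,45/2] -> hit [37/2,62/3] leaf, test {P5@t=20, P6(miss)}
  N5 x:[12,16] y:[-8,17] z:[10,45/2] -> hit [12,16], descend [3, 8]
    N3 x:[40/3,16] y:[-8,-1] z:[10,45/2] -> miss, prune
    N8 x:[12,41/3] y:[11,17] z:[27/2,14] -> hit [27/2,41/3] leaf, test {P3@t=27/2}

7 AABB tests over nodes [0, 4, 1, 7, 5, 3, 8]; 2 leaves entered; closest P3.

== RESULT ==
7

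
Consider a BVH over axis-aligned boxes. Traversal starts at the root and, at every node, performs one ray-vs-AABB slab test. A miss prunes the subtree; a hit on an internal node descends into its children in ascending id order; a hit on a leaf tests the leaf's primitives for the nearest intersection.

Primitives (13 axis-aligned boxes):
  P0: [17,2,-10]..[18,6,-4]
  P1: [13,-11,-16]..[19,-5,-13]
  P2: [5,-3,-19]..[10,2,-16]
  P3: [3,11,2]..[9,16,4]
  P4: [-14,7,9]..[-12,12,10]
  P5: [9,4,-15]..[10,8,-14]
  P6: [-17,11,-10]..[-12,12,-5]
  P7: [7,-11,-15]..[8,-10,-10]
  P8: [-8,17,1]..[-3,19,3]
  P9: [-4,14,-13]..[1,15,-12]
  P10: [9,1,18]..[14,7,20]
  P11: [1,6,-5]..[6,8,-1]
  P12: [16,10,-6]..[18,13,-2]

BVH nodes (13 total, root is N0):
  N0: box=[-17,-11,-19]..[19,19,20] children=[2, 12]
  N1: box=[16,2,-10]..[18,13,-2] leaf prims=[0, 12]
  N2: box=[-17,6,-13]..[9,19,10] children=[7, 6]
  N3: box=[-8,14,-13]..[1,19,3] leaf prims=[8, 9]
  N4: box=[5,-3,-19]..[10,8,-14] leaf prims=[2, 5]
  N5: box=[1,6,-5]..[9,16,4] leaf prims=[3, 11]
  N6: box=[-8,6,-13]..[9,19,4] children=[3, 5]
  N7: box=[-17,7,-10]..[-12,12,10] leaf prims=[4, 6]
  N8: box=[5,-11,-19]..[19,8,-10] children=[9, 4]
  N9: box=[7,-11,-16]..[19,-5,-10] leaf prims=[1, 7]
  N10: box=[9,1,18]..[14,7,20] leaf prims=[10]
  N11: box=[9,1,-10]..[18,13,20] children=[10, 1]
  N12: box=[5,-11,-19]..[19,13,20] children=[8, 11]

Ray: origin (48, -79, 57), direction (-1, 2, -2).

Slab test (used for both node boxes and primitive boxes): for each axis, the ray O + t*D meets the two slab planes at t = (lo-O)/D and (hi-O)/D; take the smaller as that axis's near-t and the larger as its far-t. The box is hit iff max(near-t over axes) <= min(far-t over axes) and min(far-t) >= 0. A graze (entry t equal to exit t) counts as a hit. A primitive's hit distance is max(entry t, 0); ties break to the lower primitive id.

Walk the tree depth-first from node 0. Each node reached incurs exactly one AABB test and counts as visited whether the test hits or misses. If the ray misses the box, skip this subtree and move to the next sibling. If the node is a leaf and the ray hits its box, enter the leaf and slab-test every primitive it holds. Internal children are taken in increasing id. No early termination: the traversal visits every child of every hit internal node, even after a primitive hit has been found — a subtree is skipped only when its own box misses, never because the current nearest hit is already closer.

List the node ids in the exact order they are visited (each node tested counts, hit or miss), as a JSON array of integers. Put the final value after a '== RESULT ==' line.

Trace the traversal:
N0 x:[29,65] y:[34,49] z:[37/2,38] -> hit [34,38], descend [2, 12]
  N2 x:[39,65] y:[85/2,49] z:[47/2,35] -> miss, prune
  N12 x:[29,43] y:[34,46] z:[37/2,38] -> hit [34,38], descend [8, 11]
    N8 x:[29,43] y:[34,87/2] z:[67/2,38] -> hit [34,38], descend [4, 9]
      N4 x:[38,43] y:[38,87/2] z:[71/2,38] -> hit [38,38] leaf, test {P2@t=38, P5(miss)}
      N9 x:[29,41] y:[34,37] z:[67/2,73/2] -> hit [34,73/2] leaf, test {P1@t=35, P7(miss)}
    N11 x:[30,39] y:[40,46] z:[37/2,67/2] -> miss, prune

Summary -> nodes [0, 2, 12, 8, 4, 9, 11]; box-tests=7; leaf-entries=2; first=P1

== RESULT ==
[0, 2, 12, 8, 4, 9, 11]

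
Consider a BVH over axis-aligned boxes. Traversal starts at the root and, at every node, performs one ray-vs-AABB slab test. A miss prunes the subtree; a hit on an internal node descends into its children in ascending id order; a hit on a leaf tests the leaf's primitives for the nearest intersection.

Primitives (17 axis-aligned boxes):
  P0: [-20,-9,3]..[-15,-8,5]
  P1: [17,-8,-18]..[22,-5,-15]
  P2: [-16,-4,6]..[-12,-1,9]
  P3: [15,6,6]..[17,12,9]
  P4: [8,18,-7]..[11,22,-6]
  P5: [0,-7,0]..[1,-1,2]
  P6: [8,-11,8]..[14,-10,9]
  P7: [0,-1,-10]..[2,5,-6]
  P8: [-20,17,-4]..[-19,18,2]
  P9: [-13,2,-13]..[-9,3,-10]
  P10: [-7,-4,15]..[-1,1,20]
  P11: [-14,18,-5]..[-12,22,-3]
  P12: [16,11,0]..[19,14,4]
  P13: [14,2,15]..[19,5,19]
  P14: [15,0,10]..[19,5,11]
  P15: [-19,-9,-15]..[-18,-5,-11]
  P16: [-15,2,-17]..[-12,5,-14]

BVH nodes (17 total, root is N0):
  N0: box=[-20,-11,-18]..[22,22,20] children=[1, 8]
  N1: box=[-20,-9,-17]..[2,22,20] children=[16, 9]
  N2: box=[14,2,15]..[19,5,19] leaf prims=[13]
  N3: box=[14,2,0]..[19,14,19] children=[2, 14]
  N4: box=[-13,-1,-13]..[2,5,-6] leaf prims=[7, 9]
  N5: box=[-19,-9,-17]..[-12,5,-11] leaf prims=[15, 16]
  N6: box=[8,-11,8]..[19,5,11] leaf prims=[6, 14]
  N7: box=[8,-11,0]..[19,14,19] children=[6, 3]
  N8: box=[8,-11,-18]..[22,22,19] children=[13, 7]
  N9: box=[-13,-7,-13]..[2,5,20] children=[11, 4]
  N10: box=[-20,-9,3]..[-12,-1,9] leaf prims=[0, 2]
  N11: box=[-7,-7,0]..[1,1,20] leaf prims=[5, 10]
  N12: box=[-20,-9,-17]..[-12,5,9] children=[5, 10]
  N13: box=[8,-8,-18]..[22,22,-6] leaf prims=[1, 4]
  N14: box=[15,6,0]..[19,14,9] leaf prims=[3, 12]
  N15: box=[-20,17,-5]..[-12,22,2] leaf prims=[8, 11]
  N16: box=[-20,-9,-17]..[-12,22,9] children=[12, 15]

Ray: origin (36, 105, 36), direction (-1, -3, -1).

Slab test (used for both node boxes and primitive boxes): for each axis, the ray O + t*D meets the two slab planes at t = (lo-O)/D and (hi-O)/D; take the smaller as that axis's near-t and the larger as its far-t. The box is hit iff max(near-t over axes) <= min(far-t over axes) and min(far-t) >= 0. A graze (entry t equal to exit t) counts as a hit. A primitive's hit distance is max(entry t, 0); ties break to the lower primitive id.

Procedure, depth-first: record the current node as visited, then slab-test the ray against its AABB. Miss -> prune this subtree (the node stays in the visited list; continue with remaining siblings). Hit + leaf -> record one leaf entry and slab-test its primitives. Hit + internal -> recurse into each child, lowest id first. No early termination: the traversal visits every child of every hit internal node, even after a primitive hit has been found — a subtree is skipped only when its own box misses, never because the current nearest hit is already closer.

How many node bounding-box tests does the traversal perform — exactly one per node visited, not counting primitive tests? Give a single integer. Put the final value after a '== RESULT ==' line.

Traverse from the root:
N0 x:[14,56] y:[83/3,116/3] z:[16,54] -> hit [83/3,116/3], descend [1, 8]
  N1 x:[34,56] y:[83/3,38] z:[16,53] -> hit [34,38], descend [9, 16]
    N9 x:[34,49] y:[100/3,112/3] z:[16,49] -> hit [34,112/3], descend [4, 11]
      N4 x:[34,49] y:[100/3,106/3] z:[42,49] -> miss, prune
      N11 x:[35,43] y:[104/3,112/3] z:[16,36] -> hit [35,36] leaf, test {P5@t=106/3, P10(miss)}
    N16 x:[48,56] y:[83/3,38] z:[27,53] -> miss, prune
  N8 x:[14,28] y:[83/3,116/3] z:[17,54] -> hit [83/3,28], descend [7, 13]
    N7 x:[17,28] y:[91/3,116/3] z:[17,36] -> miss, prune
    N13 x:[14,28] y:[83/3,113/3] z:[42,54] -> miss, prune

Visited [0, 1, 9, 4, 11, 16, 8, 7, 13]. Tests: 9 box, 1 leaf. Nearest: P5.

== RESULT ==
9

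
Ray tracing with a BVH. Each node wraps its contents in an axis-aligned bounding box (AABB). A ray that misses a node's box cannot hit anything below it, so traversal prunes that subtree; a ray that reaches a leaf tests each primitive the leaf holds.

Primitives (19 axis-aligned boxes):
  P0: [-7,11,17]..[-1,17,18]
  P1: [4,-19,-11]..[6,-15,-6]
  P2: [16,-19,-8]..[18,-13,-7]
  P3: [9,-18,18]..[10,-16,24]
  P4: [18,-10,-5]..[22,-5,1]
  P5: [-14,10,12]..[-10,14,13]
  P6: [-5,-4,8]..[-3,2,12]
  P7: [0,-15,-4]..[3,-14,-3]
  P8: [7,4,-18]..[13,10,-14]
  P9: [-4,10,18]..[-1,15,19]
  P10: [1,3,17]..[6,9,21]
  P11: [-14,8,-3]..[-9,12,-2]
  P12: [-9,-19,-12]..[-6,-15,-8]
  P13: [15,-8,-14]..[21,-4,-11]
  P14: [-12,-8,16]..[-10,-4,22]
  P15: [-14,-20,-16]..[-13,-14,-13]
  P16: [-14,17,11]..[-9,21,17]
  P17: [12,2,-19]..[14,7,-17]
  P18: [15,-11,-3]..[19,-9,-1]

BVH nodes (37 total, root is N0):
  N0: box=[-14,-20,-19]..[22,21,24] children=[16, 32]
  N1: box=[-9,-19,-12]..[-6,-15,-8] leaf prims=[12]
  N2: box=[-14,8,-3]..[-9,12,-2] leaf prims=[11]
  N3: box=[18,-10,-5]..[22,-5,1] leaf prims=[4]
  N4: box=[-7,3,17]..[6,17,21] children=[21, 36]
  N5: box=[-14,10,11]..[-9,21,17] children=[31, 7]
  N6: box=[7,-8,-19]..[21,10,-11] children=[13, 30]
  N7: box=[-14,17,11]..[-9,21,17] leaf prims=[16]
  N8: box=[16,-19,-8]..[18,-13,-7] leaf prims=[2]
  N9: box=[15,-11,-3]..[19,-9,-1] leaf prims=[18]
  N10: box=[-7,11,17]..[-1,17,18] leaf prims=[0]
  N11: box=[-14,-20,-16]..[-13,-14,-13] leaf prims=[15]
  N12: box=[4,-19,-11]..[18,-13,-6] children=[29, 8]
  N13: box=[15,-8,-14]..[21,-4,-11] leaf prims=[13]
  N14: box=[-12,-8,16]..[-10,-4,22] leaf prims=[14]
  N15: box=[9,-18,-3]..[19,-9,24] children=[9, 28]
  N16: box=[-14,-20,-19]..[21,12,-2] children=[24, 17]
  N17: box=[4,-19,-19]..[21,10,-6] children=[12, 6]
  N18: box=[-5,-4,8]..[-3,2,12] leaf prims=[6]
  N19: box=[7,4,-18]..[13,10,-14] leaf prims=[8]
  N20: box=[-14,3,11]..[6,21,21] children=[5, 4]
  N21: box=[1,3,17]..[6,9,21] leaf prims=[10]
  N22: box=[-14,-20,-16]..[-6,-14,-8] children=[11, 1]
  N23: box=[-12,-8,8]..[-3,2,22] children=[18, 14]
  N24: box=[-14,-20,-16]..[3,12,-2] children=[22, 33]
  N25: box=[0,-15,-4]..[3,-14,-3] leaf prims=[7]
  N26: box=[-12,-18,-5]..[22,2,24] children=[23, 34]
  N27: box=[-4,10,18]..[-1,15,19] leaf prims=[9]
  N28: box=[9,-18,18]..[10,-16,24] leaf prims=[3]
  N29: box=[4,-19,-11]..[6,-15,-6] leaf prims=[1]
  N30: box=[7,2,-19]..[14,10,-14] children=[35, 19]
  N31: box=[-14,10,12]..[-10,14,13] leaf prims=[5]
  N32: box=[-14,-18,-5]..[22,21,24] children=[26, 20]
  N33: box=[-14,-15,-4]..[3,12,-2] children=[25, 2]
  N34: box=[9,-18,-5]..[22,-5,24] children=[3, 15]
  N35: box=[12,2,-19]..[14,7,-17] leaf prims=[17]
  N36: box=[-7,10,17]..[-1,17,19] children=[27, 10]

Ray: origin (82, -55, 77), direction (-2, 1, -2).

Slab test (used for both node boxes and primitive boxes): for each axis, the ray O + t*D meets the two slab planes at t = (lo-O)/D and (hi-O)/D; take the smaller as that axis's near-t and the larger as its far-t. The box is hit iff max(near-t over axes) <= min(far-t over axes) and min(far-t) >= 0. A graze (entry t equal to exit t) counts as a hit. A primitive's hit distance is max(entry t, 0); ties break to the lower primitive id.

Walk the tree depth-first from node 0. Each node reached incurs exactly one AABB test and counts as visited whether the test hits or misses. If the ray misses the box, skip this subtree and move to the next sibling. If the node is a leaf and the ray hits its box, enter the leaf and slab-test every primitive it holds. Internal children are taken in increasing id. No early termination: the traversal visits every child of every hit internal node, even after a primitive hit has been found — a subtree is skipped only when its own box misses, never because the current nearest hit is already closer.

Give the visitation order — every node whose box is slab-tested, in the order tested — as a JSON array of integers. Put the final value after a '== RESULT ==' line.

Traverse from the root:
N0 x:[30,48] y:[35,76] z:[53/2,48] -> hit [35,48], descend [16, 32]
  N16 x:[61/2,48] y:[35,67] z:[79/2,48] -> hit [79/2,48], descend [17, 24]
    N17 x:[61/2,39] y:[36,65] z:[83/2,48] -> miss, prune
    N24 x:[79/2,48] y:[35,67] z:[79/2,93/2] -> hit [79/2,93/2], descend [22, 33]
      N22 x:[44,48] y:[35,41] z:[85/2,93/2] -> miss, prune
      N33 x:[79/2,48] y:[40,67] z:[79/2,81/2] -> hit [40,81/2], descend [2, 25]
        N2 x:[91/2,48] y:[63,67] z:[79/2,40] -> miss, prune
        N25 x:[79/2,41] y:[40,41] z:[40,81/2] -> hit [40,81/2] leaf, test {P7@t=40}
  N32 x:[30,48] y:[37,76] z:[53/2,41] -> hit [37,41], descend [20, 26]
    N20 x:[38,48] y:[58,76] z:[28,33] -> miss, prune
    N26 x:[30,47] y:[37,57] z:[53/2,41] -> hit [37,41], descend [23, 34]
      N23 x:[85/2,47] y:[47,57] z:[55/2,69/2] -> miss, prune
      N34 x:[30,73/2] y:[37,50] z:[53/2,41] -> miss, prune

Summary -> nodes [0, 16, 17, 24, 22, 33, 2, 25, 32, 20, 26, 23, 34]; box-tests=13; leaf-entries=1; first=P7

== RESULT ==
[0, 16, 17, 24, 22, 33, 2, 25, 32, 20, 26, 23, 34]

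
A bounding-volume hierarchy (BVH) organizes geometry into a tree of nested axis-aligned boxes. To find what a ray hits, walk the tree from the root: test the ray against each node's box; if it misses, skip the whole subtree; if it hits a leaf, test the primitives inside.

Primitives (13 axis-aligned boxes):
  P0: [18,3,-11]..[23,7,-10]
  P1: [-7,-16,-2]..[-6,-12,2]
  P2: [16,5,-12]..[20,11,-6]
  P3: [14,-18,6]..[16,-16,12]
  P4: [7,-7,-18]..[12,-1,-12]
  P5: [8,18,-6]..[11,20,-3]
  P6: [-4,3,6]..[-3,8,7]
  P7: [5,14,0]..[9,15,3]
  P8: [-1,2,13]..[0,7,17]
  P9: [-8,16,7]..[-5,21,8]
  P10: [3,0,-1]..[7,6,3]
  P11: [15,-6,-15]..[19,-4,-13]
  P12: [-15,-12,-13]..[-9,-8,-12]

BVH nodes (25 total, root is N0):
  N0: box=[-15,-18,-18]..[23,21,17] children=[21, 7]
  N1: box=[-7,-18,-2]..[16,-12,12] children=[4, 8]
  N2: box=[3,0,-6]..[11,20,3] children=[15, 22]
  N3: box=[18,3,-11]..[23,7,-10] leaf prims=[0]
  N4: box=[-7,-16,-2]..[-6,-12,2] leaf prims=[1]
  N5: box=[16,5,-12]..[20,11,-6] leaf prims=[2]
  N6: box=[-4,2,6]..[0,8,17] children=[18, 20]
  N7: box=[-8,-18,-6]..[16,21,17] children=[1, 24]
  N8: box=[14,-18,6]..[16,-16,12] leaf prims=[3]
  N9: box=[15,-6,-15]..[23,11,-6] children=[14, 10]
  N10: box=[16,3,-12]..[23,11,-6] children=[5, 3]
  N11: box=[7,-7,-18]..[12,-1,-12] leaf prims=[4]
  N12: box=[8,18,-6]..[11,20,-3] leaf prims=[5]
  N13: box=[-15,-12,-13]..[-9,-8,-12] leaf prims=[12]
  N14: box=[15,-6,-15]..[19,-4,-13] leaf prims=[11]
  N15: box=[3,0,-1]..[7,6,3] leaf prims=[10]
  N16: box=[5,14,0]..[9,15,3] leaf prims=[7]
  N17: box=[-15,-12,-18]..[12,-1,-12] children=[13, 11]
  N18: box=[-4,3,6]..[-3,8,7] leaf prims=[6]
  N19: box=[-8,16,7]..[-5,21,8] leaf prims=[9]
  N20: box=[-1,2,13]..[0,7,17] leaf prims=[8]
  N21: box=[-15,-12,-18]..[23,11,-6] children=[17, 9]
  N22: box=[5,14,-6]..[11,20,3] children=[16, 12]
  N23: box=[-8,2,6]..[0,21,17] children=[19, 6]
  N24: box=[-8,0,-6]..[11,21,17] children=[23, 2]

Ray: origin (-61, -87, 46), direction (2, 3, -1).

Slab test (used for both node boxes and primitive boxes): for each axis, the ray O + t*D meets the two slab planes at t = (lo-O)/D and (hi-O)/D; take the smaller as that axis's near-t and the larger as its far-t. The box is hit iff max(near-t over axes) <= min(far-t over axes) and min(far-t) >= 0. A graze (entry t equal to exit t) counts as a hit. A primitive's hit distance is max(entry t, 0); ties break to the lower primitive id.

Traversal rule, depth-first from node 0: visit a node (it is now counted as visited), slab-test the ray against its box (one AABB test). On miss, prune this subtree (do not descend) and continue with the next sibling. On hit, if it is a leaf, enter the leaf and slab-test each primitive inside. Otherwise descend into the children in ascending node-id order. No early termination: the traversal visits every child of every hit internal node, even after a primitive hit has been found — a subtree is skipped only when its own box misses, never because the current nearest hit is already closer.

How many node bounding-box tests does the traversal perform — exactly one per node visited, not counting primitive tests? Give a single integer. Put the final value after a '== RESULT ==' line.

Trace the traversal:
N0 x:[23,42] y:[23,36] z:[29,64] -> hit [29,36], descend [7, 21]
  N7 x:[53/2,77/2] y:[23,36] z:[29,52] -> hit [29,36], descend [1, 24]
    N1 x:[27,77/2] y:[23,25] z:[34,48] -> miss, prune
    N24 x:[53/2,36] y:[29,36] z:[29,52] -> hit [29,36], descend [2, 23]
      N2 x:[32,36] y:[29,107/3] z:[43,52] -> miss, prune
      N23 x:[53/2,61/2] y:[89/3,36] z:[29,40] -> hit [89/3,61/2], descend [6, 19]
        N6 x:[57/2,61/2] y:[89/3,95/3] z:[29,40] -> hit [89/3,61/2], descend [18, 20]
          N18 x:[57/2,29] y:[30,95/3] z:[39,40] -> miss, prune
          N20 x:[30,61/2] y:[89/3,94/3] z:[29,33] -> hit [30,61/2] leaf, test {P8@t=30}
        N19 x:[53/2,28] y:[103/3,36] z:[38,39] -> miss, prune
  N21 x:[23,42] y:[25,98/3] z:[52,64] -> miss, prune

Visited [0, 7, 1, 24, 2, 23, 6, 18, 20, 19, 21]. Tests: 11 box, 1 leaf. Nearest: P8.

== RESULT ==
11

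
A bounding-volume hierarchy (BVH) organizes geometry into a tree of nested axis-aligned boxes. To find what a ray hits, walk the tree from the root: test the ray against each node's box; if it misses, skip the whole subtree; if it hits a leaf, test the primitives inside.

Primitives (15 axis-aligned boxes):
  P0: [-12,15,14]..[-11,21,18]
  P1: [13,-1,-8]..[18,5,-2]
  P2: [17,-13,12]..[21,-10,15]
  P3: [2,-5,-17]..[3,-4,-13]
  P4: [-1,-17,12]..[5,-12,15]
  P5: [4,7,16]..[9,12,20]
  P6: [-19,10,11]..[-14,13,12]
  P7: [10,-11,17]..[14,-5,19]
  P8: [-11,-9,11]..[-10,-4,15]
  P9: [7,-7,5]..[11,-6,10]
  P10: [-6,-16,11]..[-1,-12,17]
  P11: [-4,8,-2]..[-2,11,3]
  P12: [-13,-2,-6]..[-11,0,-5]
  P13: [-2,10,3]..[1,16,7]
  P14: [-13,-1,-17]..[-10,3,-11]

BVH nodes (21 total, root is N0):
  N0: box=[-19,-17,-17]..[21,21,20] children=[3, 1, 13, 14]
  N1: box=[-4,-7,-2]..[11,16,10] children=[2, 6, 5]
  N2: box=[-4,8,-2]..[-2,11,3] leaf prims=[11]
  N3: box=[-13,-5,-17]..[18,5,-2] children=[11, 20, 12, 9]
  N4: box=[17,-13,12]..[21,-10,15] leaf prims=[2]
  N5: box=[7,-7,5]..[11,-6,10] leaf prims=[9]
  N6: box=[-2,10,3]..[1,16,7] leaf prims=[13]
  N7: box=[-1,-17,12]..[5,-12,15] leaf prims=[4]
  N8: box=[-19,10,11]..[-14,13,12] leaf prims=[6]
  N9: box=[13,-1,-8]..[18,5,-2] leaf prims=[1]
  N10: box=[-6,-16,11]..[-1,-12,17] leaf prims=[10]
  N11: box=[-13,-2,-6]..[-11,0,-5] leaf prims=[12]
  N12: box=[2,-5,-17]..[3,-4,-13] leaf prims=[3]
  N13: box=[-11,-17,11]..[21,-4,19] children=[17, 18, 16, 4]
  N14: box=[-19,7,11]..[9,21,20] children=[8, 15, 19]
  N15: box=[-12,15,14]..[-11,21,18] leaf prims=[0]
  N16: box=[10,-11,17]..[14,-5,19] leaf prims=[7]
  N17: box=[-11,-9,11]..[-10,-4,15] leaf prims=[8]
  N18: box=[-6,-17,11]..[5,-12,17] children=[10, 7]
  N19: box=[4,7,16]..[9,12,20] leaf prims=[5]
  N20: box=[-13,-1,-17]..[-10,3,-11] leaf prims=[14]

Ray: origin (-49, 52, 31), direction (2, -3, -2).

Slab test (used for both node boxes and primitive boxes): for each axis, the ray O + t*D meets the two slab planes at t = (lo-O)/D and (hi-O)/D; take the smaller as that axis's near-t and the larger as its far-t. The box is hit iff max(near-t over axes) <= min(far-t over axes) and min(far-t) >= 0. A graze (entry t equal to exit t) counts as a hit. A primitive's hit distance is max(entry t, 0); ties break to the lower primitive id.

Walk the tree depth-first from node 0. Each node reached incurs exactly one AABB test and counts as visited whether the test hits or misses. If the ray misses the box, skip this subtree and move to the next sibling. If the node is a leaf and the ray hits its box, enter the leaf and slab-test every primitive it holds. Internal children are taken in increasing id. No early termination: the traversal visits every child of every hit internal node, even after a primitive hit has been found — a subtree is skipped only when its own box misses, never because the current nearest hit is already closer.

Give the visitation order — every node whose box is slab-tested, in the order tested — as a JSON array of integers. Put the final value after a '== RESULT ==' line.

Walk:
N0 x:[15,35] y:[31/3,23] z:[11/2,24] -> hit [15,23], descend [1, 3, 13, 14]
  N1 x:[45/2,30] y:[12,59/3] z:[21/2,33/2] -> miss, prune
  N3 x:[18,67/2] y:[47/3,19] z:[33/2,24] -> hit [18,19], descend [9, 11, 12, 20]
    N9 x:[31,67/2] y:[47/3,53/3] z:[33/2,39/2] -> miss, prune
    N11 x:[18,19] y:[52/3,18] z:[18,37/2] -> hit [18,18] leaf, test {P12@t=18}
    N12 x:[51/2,26] y:[56/3,19] z:[22,24] -> miss, prune
    N20 x:[18,39/2] y:[49/3,53/3] z:[21,24] -> miss, prune
  N13 x:[19,35] y:[56/3,23] z:[6,10] -> miss, prune
  N14 x:[15,29] y:[31/3,15] z:[11/2,10] -> miss, prune

9 AABB tests over nodes [0, 1, 3, 9, 11, 12, 20, 13, 14]; 1 leaf entered; closest P12.

== RESULT ==
[0, 1, 3, 9, 11, 12, 20, 13, 14]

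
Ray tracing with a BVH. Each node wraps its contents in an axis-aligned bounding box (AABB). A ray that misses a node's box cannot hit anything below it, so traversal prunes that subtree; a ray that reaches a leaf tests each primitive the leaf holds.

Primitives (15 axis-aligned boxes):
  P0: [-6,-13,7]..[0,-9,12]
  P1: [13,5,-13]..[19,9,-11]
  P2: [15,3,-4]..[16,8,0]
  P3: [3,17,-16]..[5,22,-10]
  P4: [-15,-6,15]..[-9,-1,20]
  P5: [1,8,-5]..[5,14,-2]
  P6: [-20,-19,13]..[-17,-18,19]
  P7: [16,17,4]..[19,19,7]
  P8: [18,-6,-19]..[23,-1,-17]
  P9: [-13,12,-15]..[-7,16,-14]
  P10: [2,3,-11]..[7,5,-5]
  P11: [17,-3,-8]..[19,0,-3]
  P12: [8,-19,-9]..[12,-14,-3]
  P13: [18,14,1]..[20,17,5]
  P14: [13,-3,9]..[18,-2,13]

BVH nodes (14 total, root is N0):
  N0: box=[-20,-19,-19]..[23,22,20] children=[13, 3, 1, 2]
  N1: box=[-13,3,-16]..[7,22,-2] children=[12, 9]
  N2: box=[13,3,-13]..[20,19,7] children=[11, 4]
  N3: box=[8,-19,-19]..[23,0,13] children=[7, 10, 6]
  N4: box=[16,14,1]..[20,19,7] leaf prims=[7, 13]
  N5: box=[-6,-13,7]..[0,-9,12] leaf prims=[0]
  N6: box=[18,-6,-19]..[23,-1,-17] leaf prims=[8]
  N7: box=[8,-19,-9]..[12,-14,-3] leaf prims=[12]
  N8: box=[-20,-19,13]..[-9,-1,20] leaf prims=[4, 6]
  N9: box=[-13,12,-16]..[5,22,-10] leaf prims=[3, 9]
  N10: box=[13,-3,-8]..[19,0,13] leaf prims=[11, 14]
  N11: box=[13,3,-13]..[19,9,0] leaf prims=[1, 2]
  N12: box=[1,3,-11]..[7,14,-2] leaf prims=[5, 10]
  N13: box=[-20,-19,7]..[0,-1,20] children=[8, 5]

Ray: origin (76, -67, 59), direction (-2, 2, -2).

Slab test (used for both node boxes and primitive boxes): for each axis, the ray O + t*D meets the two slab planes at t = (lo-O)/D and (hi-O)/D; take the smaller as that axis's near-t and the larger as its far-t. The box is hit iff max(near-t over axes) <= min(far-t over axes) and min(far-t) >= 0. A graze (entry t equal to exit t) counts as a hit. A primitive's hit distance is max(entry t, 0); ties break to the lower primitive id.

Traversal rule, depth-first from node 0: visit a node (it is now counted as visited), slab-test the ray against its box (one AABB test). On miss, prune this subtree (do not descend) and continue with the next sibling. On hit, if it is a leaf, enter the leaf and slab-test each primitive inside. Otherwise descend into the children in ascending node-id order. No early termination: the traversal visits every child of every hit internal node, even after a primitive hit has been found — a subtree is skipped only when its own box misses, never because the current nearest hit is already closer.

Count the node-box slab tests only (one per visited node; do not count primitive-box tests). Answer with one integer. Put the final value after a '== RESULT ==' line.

Trace the traversal:
N0 x:[53/2,48] y:[24,89/2] z:[39/2,39] -> hit [53/2,39], descend [1, 2, 3, 13]
  N1 x:[69/2,89/2] y:[35,89/2] z:[61/2,75/2] -> hit [35,75/2], descend [9, 12]
    N9 x:[71/2,89/2] y:[79/2,89/2] z:[69/2,75/2] -> miss, prune
    N12 x:[69/2,75/2] y:[35,81/2] z:[61/2,35] -> hit [35,35] leaf, test {P5(miss), P10@t=35}
  N2 x:[28,63/2] y:[35,43] z:[26,36] -> miss, prune
  N3 x:[53/2,34] y:[24,67/2] z:[23,39] -> hit [53/2,67/2], descend [6, 7, 10]
    N6 x:[53/2,29] y:[61/2,33] z:[38,39] -> miss, prune
    N7 x:[32,34] y:[24,53/2] z:[31,34] -> miss, prune
    N10 x:[57/2,63/2] y:[32,67/2] z:[23,67/2] -> miss, prune
  N13 x:[38,48] y:[24,33] z:[39/2,26] -> miss, prune

Summary -> nodes [0, 1, 9, 12, 2, 3, 6, 7, 10, 13]; box-tests=10; leaf-entries=1; first=P10

== RESULT ==
10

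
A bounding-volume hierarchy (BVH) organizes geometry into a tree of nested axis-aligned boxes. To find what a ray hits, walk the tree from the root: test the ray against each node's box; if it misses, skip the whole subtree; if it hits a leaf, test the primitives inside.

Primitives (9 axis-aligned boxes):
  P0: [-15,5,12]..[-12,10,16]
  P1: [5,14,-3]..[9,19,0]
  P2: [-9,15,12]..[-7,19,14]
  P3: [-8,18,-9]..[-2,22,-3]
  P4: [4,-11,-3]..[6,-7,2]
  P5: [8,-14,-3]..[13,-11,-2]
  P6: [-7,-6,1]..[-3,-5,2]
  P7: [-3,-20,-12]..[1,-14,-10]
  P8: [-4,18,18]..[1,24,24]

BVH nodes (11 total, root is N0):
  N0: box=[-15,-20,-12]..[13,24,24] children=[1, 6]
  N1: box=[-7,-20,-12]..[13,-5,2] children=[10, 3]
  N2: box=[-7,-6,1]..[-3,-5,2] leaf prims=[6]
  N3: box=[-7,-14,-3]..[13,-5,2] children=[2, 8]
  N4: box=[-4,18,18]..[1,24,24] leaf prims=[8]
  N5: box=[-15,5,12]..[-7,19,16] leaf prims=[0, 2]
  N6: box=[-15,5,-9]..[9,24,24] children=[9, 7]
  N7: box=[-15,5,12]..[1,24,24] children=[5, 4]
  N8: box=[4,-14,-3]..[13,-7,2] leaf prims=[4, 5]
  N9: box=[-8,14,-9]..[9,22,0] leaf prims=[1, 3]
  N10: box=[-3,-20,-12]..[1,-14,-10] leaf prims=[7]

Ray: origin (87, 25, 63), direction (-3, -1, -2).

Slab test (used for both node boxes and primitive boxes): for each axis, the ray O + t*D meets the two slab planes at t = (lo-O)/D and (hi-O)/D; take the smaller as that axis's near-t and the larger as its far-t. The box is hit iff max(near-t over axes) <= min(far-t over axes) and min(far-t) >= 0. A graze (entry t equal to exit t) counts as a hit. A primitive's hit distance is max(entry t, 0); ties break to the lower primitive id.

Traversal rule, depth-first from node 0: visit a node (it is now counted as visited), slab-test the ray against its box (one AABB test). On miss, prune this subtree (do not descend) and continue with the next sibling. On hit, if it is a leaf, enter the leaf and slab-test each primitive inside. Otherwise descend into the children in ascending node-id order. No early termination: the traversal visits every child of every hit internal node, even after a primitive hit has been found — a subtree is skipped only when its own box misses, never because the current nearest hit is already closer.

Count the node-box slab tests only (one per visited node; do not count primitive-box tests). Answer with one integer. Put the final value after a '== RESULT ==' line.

Walk:
N0 x:[74/3,34] y:[1,45] z:[39/2,75/2] -> hit [74/3,34], descend [1, 6]
  N1 x:[74/3,94/3] y:[30,45] z:[61/2,75/2] -> hit [61/2,94/3], descend [3, 10]
    N3 x:[74/3,94/3] y:[30,39] z:[61/2,33] -> hit [61/2,94/3], descend [2, 8]
      N2 x:[30,94/3] y:[30,31] z:[61/2,31] -> hit [61/2,31] leaf, test {P6@t=61/2}
      N8 x:[74/3,83/3] y:[32,39] z:[61/2,33] -> miss, prune
    N10 x:[86/3,30] y:[39,45] z:[73/2,75/2] -> miss, prune
  N6 x:[26,34] y:[1,20] z:[39/2,36] -> miss, prune

Visited [0, 1, 3, 2, 8, 10, 6]. Tests: 7 box, 1 leaf. Nearest: P6.

== RESULT ==
7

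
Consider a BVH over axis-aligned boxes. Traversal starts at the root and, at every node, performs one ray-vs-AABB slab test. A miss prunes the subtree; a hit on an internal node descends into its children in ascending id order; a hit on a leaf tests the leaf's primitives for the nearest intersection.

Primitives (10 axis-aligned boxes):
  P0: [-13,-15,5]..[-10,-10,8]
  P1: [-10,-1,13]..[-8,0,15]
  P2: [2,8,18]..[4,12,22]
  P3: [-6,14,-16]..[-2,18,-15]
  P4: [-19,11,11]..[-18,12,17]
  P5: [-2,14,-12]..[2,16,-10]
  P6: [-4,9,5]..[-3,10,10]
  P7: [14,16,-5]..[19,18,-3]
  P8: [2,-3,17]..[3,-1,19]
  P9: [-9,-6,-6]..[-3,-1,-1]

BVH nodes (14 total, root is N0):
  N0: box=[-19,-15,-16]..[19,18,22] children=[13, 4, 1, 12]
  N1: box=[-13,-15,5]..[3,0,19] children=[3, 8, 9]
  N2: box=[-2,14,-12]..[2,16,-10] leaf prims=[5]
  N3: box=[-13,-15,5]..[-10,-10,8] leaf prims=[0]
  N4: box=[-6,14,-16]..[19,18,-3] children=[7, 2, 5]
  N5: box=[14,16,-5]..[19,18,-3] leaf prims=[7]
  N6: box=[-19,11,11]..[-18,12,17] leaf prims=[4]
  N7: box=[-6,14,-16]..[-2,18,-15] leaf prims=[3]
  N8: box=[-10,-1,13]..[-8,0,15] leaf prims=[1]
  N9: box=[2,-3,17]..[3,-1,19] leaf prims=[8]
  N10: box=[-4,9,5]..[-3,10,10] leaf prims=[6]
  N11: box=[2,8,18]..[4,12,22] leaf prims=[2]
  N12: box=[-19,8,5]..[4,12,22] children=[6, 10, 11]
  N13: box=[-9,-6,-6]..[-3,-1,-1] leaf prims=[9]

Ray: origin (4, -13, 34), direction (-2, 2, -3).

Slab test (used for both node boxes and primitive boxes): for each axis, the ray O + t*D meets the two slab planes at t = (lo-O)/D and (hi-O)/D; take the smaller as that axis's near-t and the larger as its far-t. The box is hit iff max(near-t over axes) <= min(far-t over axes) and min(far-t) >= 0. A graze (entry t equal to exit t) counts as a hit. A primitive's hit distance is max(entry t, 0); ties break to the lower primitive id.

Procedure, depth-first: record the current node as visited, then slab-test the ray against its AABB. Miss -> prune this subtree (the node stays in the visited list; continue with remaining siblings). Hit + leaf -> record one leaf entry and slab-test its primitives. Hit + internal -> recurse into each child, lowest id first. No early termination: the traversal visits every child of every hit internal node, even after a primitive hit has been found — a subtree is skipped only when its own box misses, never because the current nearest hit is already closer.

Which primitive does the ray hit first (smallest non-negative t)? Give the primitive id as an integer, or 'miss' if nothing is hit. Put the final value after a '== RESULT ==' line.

Trace the traversal:
N0 x:[-15/2,23/2] y:[-1,31/2] z:[4,50/3] -> hit [4,23/2], descend [1, 4, 12, 13]
  N1 x:[1/2,17/2] y:[-1,13/2] z:[5,29/3] -> hit [5,13/2], descend [3, 8, 9]
    N3 x:[7,17/2] y:[-1,3/2] z:[26/3,29/3] -> miss, prune
    N8 x:[6,7] y:[6,13/2] z:[19/3,7] -> hit [19/3,13/2] leaf, test {P1@t=19/3}
    N9 x:[1/2,1] y:[5,6] z:[5,17/3] -> miss, prune
  N4 x:[-15/2,5] y:[27/2,31/2] z:[37/3,50/3] -> miss, prune
  N12 x:[0,23/2] y:[21/2,25/2] z:[4,29/3] -> miss, prune
  N13 x:[7/2,13/2] y:[7/2,6] z:[35/3,40/3] -> miss, prune

order=[0, 1, 3, 8, 9, 4, 12, 13]  |boxes|=8  |leaves|=1  hit=P1

== RESULT ==
1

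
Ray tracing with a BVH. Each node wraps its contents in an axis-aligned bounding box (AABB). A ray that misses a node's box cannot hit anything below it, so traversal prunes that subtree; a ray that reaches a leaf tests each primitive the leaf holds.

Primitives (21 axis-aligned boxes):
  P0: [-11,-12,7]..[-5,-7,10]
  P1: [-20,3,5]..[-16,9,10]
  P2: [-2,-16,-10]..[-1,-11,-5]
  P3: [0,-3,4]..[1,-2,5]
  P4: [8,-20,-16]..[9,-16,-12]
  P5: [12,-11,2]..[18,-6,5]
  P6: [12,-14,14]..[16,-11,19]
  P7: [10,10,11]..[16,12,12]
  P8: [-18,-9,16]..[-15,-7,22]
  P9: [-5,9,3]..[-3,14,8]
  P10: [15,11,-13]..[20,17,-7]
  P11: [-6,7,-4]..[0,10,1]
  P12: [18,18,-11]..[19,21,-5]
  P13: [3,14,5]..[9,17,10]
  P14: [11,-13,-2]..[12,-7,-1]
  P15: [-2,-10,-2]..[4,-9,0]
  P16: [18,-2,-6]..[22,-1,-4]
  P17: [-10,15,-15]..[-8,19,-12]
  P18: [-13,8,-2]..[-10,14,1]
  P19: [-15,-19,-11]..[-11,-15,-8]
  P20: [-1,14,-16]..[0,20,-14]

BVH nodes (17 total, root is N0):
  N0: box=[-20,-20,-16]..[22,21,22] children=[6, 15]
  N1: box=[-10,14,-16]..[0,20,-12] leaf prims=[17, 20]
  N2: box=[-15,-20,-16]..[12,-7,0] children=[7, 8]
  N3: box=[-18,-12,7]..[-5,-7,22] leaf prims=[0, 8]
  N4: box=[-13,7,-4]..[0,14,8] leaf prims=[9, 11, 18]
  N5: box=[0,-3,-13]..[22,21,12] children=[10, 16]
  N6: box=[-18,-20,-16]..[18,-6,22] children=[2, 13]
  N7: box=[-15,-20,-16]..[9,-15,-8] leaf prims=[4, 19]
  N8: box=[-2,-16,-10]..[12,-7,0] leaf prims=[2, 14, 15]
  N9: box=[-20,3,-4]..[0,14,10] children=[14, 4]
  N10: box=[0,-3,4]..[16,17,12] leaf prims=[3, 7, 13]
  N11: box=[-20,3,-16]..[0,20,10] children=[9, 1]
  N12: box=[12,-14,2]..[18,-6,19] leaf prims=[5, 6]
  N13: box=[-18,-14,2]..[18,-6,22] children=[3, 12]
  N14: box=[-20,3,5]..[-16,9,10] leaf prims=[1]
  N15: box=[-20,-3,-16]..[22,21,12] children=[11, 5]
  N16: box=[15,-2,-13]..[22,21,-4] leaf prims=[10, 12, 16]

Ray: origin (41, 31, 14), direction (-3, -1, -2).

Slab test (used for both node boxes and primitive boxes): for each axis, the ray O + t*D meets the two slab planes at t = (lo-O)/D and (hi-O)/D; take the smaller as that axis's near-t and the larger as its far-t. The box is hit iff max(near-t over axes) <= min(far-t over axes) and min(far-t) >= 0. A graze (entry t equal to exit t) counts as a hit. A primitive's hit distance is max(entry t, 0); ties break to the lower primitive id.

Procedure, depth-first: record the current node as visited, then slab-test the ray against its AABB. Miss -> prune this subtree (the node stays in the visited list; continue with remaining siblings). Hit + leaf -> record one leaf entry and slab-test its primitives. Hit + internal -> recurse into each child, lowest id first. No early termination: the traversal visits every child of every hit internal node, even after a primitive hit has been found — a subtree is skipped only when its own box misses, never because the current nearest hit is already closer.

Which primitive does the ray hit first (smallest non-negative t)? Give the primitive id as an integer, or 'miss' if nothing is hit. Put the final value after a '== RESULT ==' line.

Walk:
N0 x:[19/3,61/3] y:[10,51] z:[-4,15] -> hit [10,15], descend [6, 15]
  N6 x:[23/3,59/3] y:[37,51] z:[-4,15] -> miss, prune
  N15 x:[19/3,61/3] y:[10,34] z:[1,15] -> hit [10,15], descend [5, 11]
    N5 x:[19/3,41/3] y:[10,34] z:[1,27/2] -> hit [10,27/2], descend [10, 16]
      N10 x:[25/3,41/3] y:[14,34] z:[1,5] -> miss, prune
      N16 x:[19/3,26/3] y:[10,33] z:[9,27/2] -> miss, prune
    N11 x:[41/3,61/3] y:[11,28] z:[2,15] -> hit [41/3,15], descend [1, 9]
      N1 x:[41/3,17] y:[11,17] z:[13,15] -> hit [41/3,15] leaf, test {P17(miss), P20@t=14}
      N9 x:[41/3,61/3] y:[17,28] z:[2,9] -> miss, prune

Summary -> nodes [0, 6, 15, 5, 10, 16, 11, 1, 9]; box-tests=9; leaf-entries=1; first=P20

== RESULT ==
20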